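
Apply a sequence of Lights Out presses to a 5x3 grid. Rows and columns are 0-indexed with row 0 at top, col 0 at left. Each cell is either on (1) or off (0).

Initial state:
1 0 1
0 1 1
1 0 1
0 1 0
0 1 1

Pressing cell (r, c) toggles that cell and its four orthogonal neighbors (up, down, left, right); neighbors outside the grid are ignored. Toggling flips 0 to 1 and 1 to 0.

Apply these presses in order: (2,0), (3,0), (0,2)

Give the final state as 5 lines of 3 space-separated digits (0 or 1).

Answer: 1 1 0
1 1 0
1 1 1
0 0 0
1 1 1

Derivation:
After press 1 at (2,0):
1 0 1
1 1 1
0 1 1
1 1 0
0 1 1

After press 2 at (3,0):
1 0 1
1 1 1
1 1 1
0 0 0
1 1 1

After press 3 at (0,2):
1 1 0
1 1 0
1 1 1
0 0 0
1 1 1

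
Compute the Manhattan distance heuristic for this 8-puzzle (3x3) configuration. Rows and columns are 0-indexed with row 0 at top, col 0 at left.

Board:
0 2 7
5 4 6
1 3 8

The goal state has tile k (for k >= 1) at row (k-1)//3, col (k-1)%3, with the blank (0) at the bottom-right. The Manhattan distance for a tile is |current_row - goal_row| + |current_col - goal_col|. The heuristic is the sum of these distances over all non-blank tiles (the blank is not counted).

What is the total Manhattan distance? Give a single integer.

Answer: 12

Derivation:
Tile 2: at (0,1), goal (0,1), distance |0-0|+|1-1| = 0
Tile 7: at (0,2), goal (2,0), distance |0-2|+|2-0| = 4
Tile 5: at (1,0), goal (1,1), distance |1-1|+|0-1| = 1
Tile 4: at (1,1), goal (1,0), distance |1-1|+|1-0| = 1
Tile 6: at (1,2), goal (1,2), distance |1-1|+|2-2| = 0
Tile 1: at (2,0), goal (0,0), distance |2-0|+|0-0| = 2
Tile 3: at (2,1), goal (0,2), distance |2-0|+|1-2| = 3
Tile 8: at (2,2), goal (2,1), distance |2-2|+|2-1| = 1
Sum: 0 + 4 + 1 + 1 + 0 + 2 + 3 + 1 = 12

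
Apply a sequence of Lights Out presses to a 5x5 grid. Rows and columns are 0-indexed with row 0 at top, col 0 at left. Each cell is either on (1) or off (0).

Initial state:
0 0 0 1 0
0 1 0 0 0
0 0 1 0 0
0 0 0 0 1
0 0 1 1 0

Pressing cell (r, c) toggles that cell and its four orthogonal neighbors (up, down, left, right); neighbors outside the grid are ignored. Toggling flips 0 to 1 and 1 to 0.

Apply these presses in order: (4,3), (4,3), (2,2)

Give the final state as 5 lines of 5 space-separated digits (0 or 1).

After press 1 at (4,3):
0 0 0 1 0
0 1 0 0 0
0 0 1 0 0
0 0 0 1 1
0 0 0 0 1

After press 2 at (4,3):
0 0 0 1 0
0 1 0 0 0
0 0 1 0 0
0 0 0 0 1
0 0 1 1 0

After press 3 at (2,2):
0 0 0 1 0
0 1 1 0 0
0 1 0 1 0
0 0 1 0 1
0 0 1 1 0

Answer: 0 0 0 1 0
0 1 1 0 0
0 1 0 1 0
0 0 1 0 1
0 0 1 1 0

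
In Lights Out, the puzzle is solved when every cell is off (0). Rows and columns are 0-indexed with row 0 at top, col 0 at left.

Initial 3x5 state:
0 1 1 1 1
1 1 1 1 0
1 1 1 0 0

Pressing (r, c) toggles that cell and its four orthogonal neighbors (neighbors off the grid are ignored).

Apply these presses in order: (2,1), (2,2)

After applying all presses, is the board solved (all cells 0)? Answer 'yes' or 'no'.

After press 1 at (2,1):
0 1 1 1 1
1 0 1 1 0
0 0 0 0 0

After press 2 at (2,2):
0 1 1 1 1
1 0 0 1 0
0 1 1 1 0

Lights still on: 9

Answer: no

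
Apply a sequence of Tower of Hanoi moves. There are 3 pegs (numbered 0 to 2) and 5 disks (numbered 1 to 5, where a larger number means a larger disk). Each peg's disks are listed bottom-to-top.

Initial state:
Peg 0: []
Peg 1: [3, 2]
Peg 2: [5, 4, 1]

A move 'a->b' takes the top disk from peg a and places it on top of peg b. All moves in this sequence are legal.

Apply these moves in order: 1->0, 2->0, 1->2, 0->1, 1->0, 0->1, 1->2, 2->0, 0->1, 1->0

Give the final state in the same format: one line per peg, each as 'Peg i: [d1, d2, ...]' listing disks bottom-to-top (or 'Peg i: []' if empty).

Answer: Peg 0: [2, 1]
Peg 1: []
Peg 2: [5, 4, 3]

Derivation:
After move 1 (1->0):
Peg 0: [2]
Peg 1: [3]
Peg 2: [5, 4, 1]

After move 2 (2->0):
Peg 0: [2, 1]
Peg 1: [3]
Peg 2: [5, 4]

After move 3 (1->2):
Peg 0: [2, 1]
Peg 1: []
Peg 2: [5, 4, 3]

After move 4 (0->1):
Peg 0: [2]
Peg 1: [1]
Peg 2: [5, 4, 3]

After move 5 (1->0):
Peg 0: [2, 1]
Peg 1: []
Peg 2: [5, 4, 3]

After move 6 (0->1):
Peg 0: [2]
Peg 1: [1]
Peg 2: [5, 4, 3]

After move 7 (1->2):
Peg 0: [2]
Peg 1: []
Peg 2: [5, 4, 3, 1]

After move 8 (2->0):
Peg 0: [2, 1]
Peg 1: []
Peg 2: [5, 4, 3]

After move 9 (0->1):
Peg 0: [2]
Peg 1: [1]
Peg 2: [5, 4, 3]

After move 10 (1->0):
Peg 0: [2, 1]
Peg 1: []
Peg 2: [5, 4, 3]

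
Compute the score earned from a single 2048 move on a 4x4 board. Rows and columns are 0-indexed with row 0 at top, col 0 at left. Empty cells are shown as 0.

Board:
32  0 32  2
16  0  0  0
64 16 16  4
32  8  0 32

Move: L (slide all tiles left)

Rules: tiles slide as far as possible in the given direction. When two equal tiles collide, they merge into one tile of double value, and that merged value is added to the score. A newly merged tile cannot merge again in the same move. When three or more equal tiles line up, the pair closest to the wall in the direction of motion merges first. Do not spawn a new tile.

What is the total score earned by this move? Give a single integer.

Answer: 96

Derivation:
Slide left:
row 0: [32, 0, 32, 2] -> [64, 2, 0, 0]  score +64 (running 64)
row 1: [16, 0, 0, 0] -> [16, 0, 0, 0]  score +0 (running 64)
row 2: [64, 16, 16, 4] -> [64, 32, 4, 0]  score +32 (running 96)
row 3: [32, 8, 0, 32] -> [32, 8, 32, 0]  score +0 (running 96)
Board after move:
64  2  0  0
16  0  0  0
64 32  4  0
32  8 32  0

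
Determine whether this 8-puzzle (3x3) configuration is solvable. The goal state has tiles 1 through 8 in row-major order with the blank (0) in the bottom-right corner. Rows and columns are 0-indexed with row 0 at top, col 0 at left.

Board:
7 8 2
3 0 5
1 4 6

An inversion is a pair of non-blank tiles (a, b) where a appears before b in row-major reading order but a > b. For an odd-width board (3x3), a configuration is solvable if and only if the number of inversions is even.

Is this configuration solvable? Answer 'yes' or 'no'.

Answer: yes

Derivation:
Inversions (pairs i<j in row-major order where tile[i] > tile[j] > 0): 16
16 is even, so the puzzle is solvable.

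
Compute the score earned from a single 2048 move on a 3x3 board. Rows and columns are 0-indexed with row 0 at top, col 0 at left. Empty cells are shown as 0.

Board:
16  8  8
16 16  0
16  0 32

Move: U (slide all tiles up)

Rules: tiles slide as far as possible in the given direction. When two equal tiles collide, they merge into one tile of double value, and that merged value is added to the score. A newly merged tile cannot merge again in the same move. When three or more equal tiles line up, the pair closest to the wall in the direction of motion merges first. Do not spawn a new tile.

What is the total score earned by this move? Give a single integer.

Answer: 32

Derivation:
Slide up:
col 0: [16, 16, 16] -> [32, 16, 0]  score +32 (running 32)
col 1: [8, 16, 0] -> [8, 16, 0]  score +0 (running 32)
col 2: [8, 0, 32] -> [8, 32, 0]  score +0 (running 32)
Board after move:
32  8  8
16 16 32
 0  0  0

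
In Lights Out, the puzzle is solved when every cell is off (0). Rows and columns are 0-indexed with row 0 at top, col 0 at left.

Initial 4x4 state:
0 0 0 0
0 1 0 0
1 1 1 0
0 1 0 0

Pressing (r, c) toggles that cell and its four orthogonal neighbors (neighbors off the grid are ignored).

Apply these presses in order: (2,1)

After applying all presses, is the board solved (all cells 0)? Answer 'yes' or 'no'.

After press 1 at (2,1):
0 0 0 0
0 0 0 0
0 0 0 0
0 0 0 0

Lights still on: 0

Answer: yes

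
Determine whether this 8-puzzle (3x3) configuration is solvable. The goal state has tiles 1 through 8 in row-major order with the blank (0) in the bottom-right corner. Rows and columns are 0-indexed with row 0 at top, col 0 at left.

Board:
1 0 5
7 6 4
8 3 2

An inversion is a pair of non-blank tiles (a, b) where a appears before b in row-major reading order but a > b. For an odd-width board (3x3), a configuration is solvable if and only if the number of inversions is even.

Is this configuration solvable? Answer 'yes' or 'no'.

Inversions (pairs i<j in row-major order where tile[i] > tile[j] > 0): 15
15 is odd, so the puzzle is not solvable.

Answer: no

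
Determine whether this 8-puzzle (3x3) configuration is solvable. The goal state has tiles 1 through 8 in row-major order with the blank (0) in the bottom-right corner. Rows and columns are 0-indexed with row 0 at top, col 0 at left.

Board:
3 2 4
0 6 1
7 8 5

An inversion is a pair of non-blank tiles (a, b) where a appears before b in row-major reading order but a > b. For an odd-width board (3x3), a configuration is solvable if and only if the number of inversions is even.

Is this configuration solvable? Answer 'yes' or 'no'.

Answer: yes

Derivation:
Inversions (pairs i<j in row-major order where tile[i] > tile[j] > 0): 8
8 is even, so the puzzle is solvable.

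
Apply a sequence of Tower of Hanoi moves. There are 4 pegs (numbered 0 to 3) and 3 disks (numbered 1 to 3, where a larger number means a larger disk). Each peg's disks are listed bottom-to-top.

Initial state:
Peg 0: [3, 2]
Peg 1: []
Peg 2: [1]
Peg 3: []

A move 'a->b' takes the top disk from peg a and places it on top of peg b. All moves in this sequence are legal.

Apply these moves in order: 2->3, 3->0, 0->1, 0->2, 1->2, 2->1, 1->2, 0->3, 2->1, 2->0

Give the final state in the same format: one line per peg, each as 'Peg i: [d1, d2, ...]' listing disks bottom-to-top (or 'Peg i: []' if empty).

Answer: Peg 0: [2]
Peg 1: [1]
Peg 2: []
Peg 3: [3]

Derivation:
After move 1 (2->3):
Peg 0: [3, 2]
Peg 1: []
Peg 2: []
Peg 3: [1]

After move 2 (3->0):
Peg 0: [3, 2, 1]
Peg 1: []
Peg 2: []
Peg 3: []

After move 3 (0->1):
Peg 0: [3, 2]
Peg 1: [1]
Peg 2: []
Peg 3: []

After move 4 (0->2):
Peg 0: [3]
Peg 1: [1]
Peg 2: [2]
Peg 3: []

After move 5 (1->2):
Peg 0: [3]
Peg 1: []
Peg 2: [2, 1]
Peg 3: []

After move 6 (2->1):
Peg 0: [3]
Peg 1: [1]
Peg 2: [2]
Peg 3: []

After move 7 (1->2):
Peg 0: [3]
Peg 1: []
Peg 2: [2, 1]
Peg 3: []

After move 8 (0->3):
Peg 0: []
Peg 1: []
Peg 2: [2, 1]
Peg 3: [3]

After move 9 (2->1):
Peg 0: []
Peg 1: [1]
Peg 2: [2]
Peg 3: [3]

After move 10 (2->0):
Peg 0: [2]
Peg 1: [1]
Peg 2: []
Peg 3: [3]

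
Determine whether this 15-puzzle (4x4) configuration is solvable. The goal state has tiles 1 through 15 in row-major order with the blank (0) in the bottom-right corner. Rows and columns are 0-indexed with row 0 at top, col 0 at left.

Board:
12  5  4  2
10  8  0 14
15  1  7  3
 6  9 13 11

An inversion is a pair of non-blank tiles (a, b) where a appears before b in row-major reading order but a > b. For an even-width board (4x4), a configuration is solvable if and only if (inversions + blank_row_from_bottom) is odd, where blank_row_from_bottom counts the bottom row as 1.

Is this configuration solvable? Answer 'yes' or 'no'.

Inversions: 46
Blank is in row 1 (0-indexed from top), which is row 3 counting from the bottom (bottom = 1).
46 + 3 = 49, which is odd, so the puzzle is solvable.

Answer: yes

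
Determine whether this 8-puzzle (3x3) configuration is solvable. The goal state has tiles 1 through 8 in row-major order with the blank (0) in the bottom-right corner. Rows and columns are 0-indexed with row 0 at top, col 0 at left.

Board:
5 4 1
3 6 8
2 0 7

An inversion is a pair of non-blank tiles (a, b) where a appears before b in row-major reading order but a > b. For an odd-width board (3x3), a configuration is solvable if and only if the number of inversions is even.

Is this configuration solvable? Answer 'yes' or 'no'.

Inversions (pairs i<j in row-major order where tile[i] > tile[j] > 0): 11
11 is odd, so the puzzle is not solvable.

Answer: no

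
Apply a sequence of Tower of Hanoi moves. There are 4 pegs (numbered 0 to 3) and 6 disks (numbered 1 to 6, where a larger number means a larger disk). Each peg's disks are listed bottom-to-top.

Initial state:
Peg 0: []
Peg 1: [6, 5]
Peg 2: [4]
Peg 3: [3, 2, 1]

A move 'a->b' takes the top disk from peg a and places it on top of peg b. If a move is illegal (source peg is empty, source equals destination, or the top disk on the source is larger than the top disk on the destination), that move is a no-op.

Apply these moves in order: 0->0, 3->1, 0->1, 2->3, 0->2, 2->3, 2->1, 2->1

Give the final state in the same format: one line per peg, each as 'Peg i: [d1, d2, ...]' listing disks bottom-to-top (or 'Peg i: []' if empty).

After move 1 (0->0):
Peg 0: []
Peg 1: [6, 5]
Peg 2: [4]
Peg 3: [3, 2, 1]

After move 2 (3->1):
Peg 0: []
Peg 1: [6, 5, 1]
Peg 2: [4]
Peg 3: [3, 2]

After move 3 (0->1):
Peg 0: []
Peg 1: [6, 5, 1]
Peg 2: [4]
Peg 3: [3, 2]

After move 4 (2->3):
Peg 0: []
Peg 1: [6, 5, 1]
Peg 2: [4]
Peg 3: [3, 2]

After move 5 (0->2):
Peg 0: []
Peg 1: [6, 5, 1]
Peg 2: [4]
Peg 3: [3, 2]

After move 6 (2->3):
Peg 0: []
Peg 1: [6, 5, 1]
Peg 2: [4]
Peg 3: [3, 2]

After move 7 (2->1):
Peg 0: []
Peg 1: [6, 5, 1]
Peg 2: [4]
Peg 3: [3, 2]

After move 8 (2->1):
Peg 0: []
Peg 1: [6, 5, 1]
Peg 2: [4]
Peg 3: [3, 2]

Answer: Peg 0: []
Peg 1: [6, 5, 1]
Peg 2: [4]
Peg 3: [3, 2]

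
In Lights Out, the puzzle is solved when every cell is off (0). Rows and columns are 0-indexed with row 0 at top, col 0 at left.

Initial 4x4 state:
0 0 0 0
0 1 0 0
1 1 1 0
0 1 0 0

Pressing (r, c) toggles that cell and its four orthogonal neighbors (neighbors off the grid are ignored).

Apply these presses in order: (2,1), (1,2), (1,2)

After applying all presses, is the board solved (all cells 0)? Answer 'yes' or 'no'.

After press 1 at (2,1):
0 0 0 0
0 0 0 0
0 0 0 0
0 0 0 0

After press 2 at (1,2):
0 0 1 0
0 1 1 1
0 0 1 0
0 0 0 0

After press 3 at (1,2):
0 0 0 0
0 0 0 0
0 0 0 0
0 0 0 0

Lights still on: 0

Answer: yes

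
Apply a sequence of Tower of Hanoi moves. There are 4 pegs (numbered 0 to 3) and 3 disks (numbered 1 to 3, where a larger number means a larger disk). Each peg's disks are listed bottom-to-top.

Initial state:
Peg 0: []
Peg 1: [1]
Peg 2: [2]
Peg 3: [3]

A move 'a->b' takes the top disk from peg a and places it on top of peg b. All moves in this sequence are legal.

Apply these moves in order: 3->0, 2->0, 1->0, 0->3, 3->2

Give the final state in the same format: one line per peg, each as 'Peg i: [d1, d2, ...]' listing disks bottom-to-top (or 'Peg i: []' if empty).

After move 1 (3->0):
Peg 0: [3]
Peg 1: [1]
Peg 2: [2]
Peg 3: []

After move 2 (2->0):
Peg 0: [3, 2]
Peg 1: [1]
Peg 2: []
Peg 3: []

After move 3 (1->0):
Peg 0: [3, 2, 1]
Peg 1: []
Peg 2: []
Peg 3: []

After move 4 (0->3):
Peg 0: [3, 2]
Peg 1: []
Peg 2: []
Peg 3: [1]

After move 5 (3->2):
Peg 0: [3, 2]
Peg 1: []
Peg 2: [1]
Peg 3: []

Answer: Peg 0: [3, 2]
Peg 1: []
Peg 2: [1]
Peg 3: []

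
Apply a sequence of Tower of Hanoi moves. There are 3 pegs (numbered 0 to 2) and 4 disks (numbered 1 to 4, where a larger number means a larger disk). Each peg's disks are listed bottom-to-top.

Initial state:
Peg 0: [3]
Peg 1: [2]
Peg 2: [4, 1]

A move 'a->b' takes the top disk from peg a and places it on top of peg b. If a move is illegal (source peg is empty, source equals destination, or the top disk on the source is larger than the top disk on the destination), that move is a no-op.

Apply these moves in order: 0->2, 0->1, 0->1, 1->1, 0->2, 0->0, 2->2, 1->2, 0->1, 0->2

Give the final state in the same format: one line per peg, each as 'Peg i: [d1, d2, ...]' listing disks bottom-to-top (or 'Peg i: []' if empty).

After move 1 (0->2):
Peg 0: [3]
Peg 1: [2]
Peg 2: [4, 1]

After move 2 (0->1):
Peg 0: [3]
Peg 1: [2]
Peg 2: [4, 1]

After move 3 (0->1):
Peg 0: [3]
Peg 1: [2]
Peg 2: [4, 1]

After move 4 (1->1):
Peg 0: [3]
Peg 1: [2]
Peg 2: [4, 1]

After move 5 (0->2):
Peg 0: [3]
Peg 1: [2]
Peg 2: [4, 1]

After move 6 (0->0):
Peg 0: [3]
Peg 1: [2]
Peg 2: [4, 1]

After move 7 (2->2):
Peg 0: [3]
Peg 1: [2]
Peg 2: [4, 1]

After move 8 (1->2):
Peg 0: [3]
Peg 1: [2]
Peg 2: [4, 1]

After move 9 (0->1):
Peg 0: [3]
Peg 1: [2]
Peg 2: [4, 1]

After move 10 (0->2):
Peg 0: [3]
Peg 1: [2]
Peg 2: [4, 1]

Answer: Peg 0: [3]
Peg 1: [2]
Peg 2: [4, 1]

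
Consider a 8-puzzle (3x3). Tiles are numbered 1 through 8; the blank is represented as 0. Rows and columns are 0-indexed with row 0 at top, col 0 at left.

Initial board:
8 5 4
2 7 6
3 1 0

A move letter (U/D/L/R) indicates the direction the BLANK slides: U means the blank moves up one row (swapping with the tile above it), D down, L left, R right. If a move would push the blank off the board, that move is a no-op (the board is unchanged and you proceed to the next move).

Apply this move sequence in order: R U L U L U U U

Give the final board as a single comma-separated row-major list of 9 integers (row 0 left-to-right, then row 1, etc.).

After move 1 (R):
8 5 4
2 7 6
3 1 0

After move 2 (U):
8 5 4
2 7 0
3 1 6

After move 3 (L):
8 5 4
2 0 7
3 1 6

After move 4 (U):
8 0 4
2 5 7
3 1 6

After move 5 (L):
0 8 4
2 5 7
3 1 6

After move 6 (U):
0 8 4
2 5 7
3 1 6

After move 7 (U):
0 8 4
2 5 7
3 1 6

After move 8 (U):
0 8 4
2 5 7
3 1 6

Answer: 0, 8, 4, 2, 5, 7, 3, 1, 6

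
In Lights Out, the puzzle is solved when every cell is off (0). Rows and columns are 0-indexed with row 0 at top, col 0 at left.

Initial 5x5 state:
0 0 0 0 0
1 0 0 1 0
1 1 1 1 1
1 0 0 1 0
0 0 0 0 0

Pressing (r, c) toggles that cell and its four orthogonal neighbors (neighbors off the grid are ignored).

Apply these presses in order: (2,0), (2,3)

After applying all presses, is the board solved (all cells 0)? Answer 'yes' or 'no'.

After press 1 at (2,0):
0 0 0 0 0
0 0 0 1 0
0 0 1 1 1
0 0 0 1 0
0 0 0 0 0

After press 2 at (2,3):
0 0 0 0 0
0 0 0 0 0
0 0 0 0 0
0 0 0 0 0
0 0 0 0 0

Lights still on: 0

Answer: yes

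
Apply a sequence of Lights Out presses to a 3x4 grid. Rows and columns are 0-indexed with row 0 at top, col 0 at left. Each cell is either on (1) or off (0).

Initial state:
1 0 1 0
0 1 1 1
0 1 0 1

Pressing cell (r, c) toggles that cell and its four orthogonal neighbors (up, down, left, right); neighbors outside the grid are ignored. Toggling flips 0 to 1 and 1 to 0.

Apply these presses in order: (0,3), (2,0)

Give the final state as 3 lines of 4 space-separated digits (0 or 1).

Answer: 1 0 0 1
1 1 1 0
1 0 0 1

Derivation:
After press 1 at (0,3):
1 0 0 1
0 1 1 0
0 1 0 1

After press 2 at (2,0):
1 0 0 1
1 1 1 0
1 0 0 1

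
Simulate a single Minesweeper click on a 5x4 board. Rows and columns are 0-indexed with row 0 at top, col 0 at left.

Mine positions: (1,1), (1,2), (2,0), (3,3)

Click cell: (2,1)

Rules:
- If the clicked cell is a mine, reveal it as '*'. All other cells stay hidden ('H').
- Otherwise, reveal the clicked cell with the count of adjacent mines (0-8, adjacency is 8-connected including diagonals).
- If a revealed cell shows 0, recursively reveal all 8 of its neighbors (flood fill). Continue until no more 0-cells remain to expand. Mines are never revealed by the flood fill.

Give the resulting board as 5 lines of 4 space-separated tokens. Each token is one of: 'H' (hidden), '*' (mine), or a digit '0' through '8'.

H H H H
H H H H
H 3 H H
H H H H
H H H H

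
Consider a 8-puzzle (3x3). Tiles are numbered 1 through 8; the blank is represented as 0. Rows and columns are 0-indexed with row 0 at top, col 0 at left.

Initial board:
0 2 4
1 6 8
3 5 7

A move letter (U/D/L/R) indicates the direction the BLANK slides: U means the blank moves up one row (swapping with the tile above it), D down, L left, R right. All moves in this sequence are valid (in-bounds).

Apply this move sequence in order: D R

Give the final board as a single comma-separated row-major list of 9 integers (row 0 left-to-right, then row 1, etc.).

After move 1 (D):
1 2 4
0 6 8
3 5 7

After move 2 (R):
1 2 4
6 0 8
3 5 7

Answer: 1, 2, 4, 6, 0, 8, 3, 5, 7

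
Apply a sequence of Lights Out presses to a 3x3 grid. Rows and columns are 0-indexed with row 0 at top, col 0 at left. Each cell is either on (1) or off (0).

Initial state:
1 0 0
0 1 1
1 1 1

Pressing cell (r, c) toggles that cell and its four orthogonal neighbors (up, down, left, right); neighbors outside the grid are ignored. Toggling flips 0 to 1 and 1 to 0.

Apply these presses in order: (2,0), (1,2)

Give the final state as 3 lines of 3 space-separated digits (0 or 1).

Answer: 1 0 1
1 0 0
0 0 0

Derivation:
After press 1 at (2,0):
1 0 0
1 1 1
0 0 1

After press 2 at (1,2):
1 0 1
1 0 0
0 0 0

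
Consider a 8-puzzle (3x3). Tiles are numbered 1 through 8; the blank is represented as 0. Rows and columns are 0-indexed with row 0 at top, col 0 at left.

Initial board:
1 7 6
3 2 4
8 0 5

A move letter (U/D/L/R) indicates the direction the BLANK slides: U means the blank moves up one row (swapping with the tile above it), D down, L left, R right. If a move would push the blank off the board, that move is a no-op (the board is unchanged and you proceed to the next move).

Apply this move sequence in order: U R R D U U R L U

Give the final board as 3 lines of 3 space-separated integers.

Answer: 1 0 7
3 4 6
8 2 5

Derivation:
After move 1 (U):
1 7 6
3 0 4
8 2 5

After move 2 (R):
1 7 6
3 4 0
8 2 5

After move 3 (R):
1 7 6
3 4 0
8 2 5

After move 4 (D):
1 7 6
3 4 5
8 2 0

After move 5 (U):
1 7 6
3 4 0
8 2 5

After move 6 (U):
1 7 0
3 4 6
8 2 5

After move 7 (R):
1 7 0
3 4 6
8 2 5

After move 8 (L):
1 0 7
3 4 6
8 2 5

After move 9 (U):
1 0 7
3 4 6
8 2 5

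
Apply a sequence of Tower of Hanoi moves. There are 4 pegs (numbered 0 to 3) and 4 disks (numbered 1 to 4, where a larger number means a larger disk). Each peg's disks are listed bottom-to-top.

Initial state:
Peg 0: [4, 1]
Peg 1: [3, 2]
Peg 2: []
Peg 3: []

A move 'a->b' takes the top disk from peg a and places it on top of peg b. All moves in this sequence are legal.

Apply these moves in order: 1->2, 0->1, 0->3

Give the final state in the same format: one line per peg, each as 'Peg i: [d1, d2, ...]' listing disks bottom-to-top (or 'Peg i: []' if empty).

After move 1 (1->2):
Peg 0: [4, 1]
Peg 1: [3]
Peg 2: [2]
Peg 3: []

After move 2 (0->1):
Peg 0: [4]
Peg 1: [3, 1]
Peg 2: [2]
Peg 3: []

After move 3 (0->3):
Peg 0: []
Peg 1: [3, 1]
Peg 2: [2]
Peg 3: [4]

Answer: Peg 0: []
Peg 1: [3, 1]
Peg 2: [2]
Peg 3: [4]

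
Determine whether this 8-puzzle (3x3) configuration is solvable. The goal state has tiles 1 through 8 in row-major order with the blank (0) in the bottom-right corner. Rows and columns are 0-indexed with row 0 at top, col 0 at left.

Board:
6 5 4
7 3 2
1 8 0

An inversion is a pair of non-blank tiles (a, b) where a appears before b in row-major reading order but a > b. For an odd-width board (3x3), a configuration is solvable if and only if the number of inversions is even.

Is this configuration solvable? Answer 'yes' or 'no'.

Answer: yes

Derivation:
Inversions (pairs i<j in row-major order where tile[i] > tile[j] > 0): 18
18 is even, so the puzzle is solvable.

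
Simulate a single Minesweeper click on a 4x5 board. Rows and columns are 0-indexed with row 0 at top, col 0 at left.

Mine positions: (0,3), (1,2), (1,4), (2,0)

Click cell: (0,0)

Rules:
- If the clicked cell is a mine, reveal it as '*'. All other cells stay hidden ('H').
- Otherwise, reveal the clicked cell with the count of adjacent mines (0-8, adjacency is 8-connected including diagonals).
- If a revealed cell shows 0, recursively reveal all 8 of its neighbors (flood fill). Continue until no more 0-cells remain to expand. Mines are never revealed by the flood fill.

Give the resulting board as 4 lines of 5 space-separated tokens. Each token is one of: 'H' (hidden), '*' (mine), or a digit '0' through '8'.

0 1 H H H
1 2 H H H
H H H H H
H H H H H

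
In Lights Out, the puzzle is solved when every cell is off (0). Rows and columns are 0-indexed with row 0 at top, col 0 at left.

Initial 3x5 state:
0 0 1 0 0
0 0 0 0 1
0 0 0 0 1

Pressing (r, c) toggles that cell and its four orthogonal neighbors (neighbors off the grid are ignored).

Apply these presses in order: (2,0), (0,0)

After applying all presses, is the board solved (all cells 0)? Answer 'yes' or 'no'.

Answer: no

Derivation:
After press 1 at (2,0):
0 0 1 0 0
1 0 0 0 1
1 1 0 0 1

After press 2 at (0,0):
1 1 1 0 0
0 0 0 0 1
1 1 0 0 1

Lights still on: 7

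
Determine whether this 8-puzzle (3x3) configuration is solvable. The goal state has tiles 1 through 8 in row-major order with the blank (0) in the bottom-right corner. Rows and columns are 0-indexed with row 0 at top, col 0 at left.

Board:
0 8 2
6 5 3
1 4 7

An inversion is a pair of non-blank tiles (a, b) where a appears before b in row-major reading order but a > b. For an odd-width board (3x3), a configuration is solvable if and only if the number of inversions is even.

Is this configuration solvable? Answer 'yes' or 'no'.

Answer: yes

Derivation:
Inversions (pairs i<j in row-major order where tile[i] > tile[j] > 0): 16
16 is even, so the puzzle is solvable.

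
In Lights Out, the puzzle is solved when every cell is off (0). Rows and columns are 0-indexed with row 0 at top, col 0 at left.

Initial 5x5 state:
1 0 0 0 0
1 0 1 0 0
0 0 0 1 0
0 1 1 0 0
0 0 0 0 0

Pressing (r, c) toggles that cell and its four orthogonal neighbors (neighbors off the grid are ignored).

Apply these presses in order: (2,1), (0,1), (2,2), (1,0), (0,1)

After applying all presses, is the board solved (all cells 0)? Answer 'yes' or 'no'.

Answer: yes

Derivation:
After press 1 at (2,1):
1 0 0 0 0
1 1 1 0 0
1 1 1 1 0
0 0 1 0 0
0 0 0 0 0

After press 2 at (0,1):
0 1 1 0 0
1 0 1 0 0
1 1 1 1 0
0 0 1 0 0
0 0 0 0 0

After press 3 at (2,2):
0 1 1 0 0
1 0 0 0 0
1 0 0 0 0
0 0 0 0 0
0 0 0 0 0

After press 4 at (1,0):
1 1 1 0 0
0 1 0 0 0
0 0 0 0 0
0 0 0 0 0
0 0 0 0 0

After press 5 at (0,1):
0 0 0 0 0
0 0 0 0 0
0 0 0 0 0
0 0 0 0 0
0 0 0 0 0

Lights still on: 0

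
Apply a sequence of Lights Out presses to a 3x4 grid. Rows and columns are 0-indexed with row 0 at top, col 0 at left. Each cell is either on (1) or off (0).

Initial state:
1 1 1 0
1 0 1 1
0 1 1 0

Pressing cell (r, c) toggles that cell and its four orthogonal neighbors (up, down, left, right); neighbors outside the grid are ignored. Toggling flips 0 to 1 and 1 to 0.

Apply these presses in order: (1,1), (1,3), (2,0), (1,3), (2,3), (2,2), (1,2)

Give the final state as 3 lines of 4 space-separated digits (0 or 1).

Answer: 1 0 0 0
1 0 0 1
1 0 0 0

Derivation:
After press 1 at (1,1):
1 0 1 0
0 1 0 1
0 0 1 0

After press 2 at (1,3):
1 0 1 1
0 1 1 0
0 0 1 1

After press 3 at (2,0):
1 0 1 1
1 1 1 0
1 1 1 1

After press 4 at (1,3):
1 0 1 0
1 1 0 1
1 1 1 0

After press 5 at (2,3):
1 0 1 0
1 1 0 0
1 1 0 1

After press 6 at (2,2):
1 0 1 0
1 1 1 0
1 0 1 0

After press 7 at (1,2):
1 0 0 0
1 0 0 1
1 0 0 0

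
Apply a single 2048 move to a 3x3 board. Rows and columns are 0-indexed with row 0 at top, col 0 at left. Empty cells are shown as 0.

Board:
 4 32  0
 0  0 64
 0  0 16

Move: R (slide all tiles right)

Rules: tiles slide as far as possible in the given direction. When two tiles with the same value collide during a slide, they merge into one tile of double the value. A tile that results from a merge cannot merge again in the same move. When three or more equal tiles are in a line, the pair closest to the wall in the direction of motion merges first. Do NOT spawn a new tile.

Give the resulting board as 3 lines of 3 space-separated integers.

Slide right:
row 0: [4, 32, 0] -> [0, 4, 32]
row 1: [0, 0, 64] -> [0, 0, 64]
row 2: [0, 0, 16] -> [0, 0, 16]

Answer:  0  4 32
 0  0 64
 0  0 16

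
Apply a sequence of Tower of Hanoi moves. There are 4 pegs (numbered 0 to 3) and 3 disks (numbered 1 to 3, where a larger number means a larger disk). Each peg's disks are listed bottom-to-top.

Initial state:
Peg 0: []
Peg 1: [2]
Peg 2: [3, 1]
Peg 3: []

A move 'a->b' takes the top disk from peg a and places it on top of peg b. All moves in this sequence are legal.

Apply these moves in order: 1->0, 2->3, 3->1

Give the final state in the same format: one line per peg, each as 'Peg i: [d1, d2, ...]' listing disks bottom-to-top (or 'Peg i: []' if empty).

Answer: Peg 0: [2]
Peg 1: [1]
Peg 2: [3]
Peg 3: []

Derivation:
After move 1 (1->0):
Peg 0: [2]
Peg 1: []
Peg 2: [3, 1]
Peg 3: []

After move 2 (2->3):
Peg 0: [2]
Peg 1: []
Peg 2: [3]
Peg 3: [1]

After move 3 (3->1):
Peg 0: [2]
Peg 1: [1]
Peg 2: [3]
Peg 3: []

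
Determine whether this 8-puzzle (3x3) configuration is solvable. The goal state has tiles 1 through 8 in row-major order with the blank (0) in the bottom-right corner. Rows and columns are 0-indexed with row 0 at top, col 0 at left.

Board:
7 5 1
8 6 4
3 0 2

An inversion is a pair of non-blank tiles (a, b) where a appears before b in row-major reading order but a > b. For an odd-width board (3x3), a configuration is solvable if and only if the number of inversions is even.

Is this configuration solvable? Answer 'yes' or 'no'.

Answer: yes

Derivation:
Inversions (pairs i<j in row-major order where tile[i] > tile[j] > 0): 20
20 is even, so the puzzle is solvable.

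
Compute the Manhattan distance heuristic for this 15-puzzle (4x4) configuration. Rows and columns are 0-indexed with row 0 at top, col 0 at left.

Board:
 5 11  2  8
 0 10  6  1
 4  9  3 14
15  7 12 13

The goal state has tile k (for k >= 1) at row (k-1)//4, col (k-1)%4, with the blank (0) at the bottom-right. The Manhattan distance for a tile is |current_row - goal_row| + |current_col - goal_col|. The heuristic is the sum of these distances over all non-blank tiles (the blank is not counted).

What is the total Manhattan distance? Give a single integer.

Tile 5: at (0,0), goal (1,0), distance |0-1|+|0-0| = 1
Tile 11: at (0,1), goal (2,2), distance |0-2|+|1-2| = 3
Tile 2: at (0,2), goal (0,1), distance |0-0|+|2-1| = 1
Tile 8: at (0,3), goal (1,3), distance |0-1|+|3-3| = 1
Tile 10: at (1,1), goal (2,1), distance |1-2|+|1-1| = 1
Tile 6: at (1,2), goal (1,1), distance |1-1|+|2-1| = 1
Tile 1: at (1,3), goal (0,0), distance |1-0|+|3-0| = 4
Tile 4: at (2,0), goal (0,3), distance |2-0|+|0-3| = 5
Tile 9: at (2,1), goal (2,0), distance |2-2|+|1-0| = 1
Tile 3: at (2,2), goal (0,2), distance |2-0|+|2-2| = 2
Tile 14: at (2,3), goal (3,1), distance |2-3|+|3-1| = 3
Tile 15: at (3,0), goal (3,2), distance |3-3|+|0-2| = 2
Tile 7: at (3,1), goal (1,2), distance |3-1|+|1-2| = 3
Tile 12: at (3,2), goal (2,3), distance |3-2|+|2-3| = 2
Tile 13: at (3,3), goal (3,0), distance |3-3|+|3-0| = 3
Sum: 1 + 3 + 1 + 1 + 1 + 1 + 4 + 5 + 1 + 2 + 3 + 2 + 3 + 2 + 3 = 33

Answer: 33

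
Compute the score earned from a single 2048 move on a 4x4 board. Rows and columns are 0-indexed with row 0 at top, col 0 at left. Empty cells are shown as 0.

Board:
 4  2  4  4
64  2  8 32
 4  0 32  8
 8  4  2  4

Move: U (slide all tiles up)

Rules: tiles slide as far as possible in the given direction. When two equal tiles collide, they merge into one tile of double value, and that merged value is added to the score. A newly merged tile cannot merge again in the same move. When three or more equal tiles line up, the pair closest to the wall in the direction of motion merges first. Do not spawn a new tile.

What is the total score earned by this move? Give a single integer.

Answer: 4

Derivation:
Slide up:
col 0: [4, 64, 4, 8] -> [4, 64, 4, 8]  score +0 (running 0)
col 1: [2, 2, 0, 4] -> [4, 4, 0, 0]  score +4 (running 4)
col 2: [4, 8, 32, 2] -> [4, 8, 32, 2]  score +0 (running 4)
col 3: [4, 32, 8, 4] -> [4, 32, 8, 4]  score +0 (running 4)
Board after move:
 4  4  4  4
64  4  8 32
 4  0 32  8
 8  0  2  4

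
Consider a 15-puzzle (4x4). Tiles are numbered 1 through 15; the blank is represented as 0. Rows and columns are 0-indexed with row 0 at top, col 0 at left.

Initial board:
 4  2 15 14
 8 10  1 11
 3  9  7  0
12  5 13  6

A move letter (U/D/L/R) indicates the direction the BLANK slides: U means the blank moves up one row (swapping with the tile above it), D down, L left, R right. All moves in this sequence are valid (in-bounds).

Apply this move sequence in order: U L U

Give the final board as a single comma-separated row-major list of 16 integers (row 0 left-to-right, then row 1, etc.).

After move 1 (U):
 4  2 15 14
 8 10  1  0
 3  9  7 11
12  5 13  6

After move 2 (L):
 4  2 15 14
 8 10  0  1
 3  9  7 11
12  5 13  6

After move 3 (U):
 4  2  0 14
 8 10 15  1
 3  9  7 11
12  5 13  6

Answer: 4, 2, 0, 14, 8, 10, 15, 1, 3, 9, 7, 11, 12, 5, 13, 6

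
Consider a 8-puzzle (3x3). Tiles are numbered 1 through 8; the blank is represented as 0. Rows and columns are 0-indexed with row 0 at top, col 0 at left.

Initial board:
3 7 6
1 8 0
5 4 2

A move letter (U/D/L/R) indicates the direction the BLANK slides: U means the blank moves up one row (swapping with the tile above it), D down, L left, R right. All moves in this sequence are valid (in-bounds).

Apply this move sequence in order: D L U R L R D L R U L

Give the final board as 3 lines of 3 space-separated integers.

Answer: 3 7 6
1 0 2
5 8 4

Derivation:
After move 1 (D):
3 7 6
1 8 2
5 4 0

After move 2 (L):
3 7 6
1 8 2
5 0 4

After move 3 (U):
3 7 6
1 0 2
5 8 4

After move 4 (R):
3 7 6
1 2 0
5 8 4

After move 5 (L):
3 7 6
1 0 2
5 8 4

After move 6 (R):
3 7 6
1 2 0
5 8 4

After move 7 (D):
3 7 6
1 2 4
5 8 0

After move 8 (L):
3 7 6
1 2 4
5 0 8

After move 9 (R):
3 7 6
1 2 4
5 8 0

After move 10 (U):
3 7 6
1 2 0
5 8 4

After move 11 (L):
3 7 6
1 0 2
5 8 4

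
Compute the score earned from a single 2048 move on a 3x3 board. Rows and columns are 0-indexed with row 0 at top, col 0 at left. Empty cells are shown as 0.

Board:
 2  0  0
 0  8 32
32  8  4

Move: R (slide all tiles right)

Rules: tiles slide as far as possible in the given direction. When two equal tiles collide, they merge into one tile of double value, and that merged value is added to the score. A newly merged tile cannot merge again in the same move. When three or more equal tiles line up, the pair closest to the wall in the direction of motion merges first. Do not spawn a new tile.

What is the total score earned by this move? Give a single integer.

Answer: 0

Derivation:
Slide right:
row 0: [2, 0, 0] -> [0, 0, 2]  score +0 (running 0)
row 1: [0, 8, 32] -> [0, 8, 32]  score +0 (running 0)
row 2: [32, 8, 4] -> [32, 8, 4]  score +0 (running 0)
Board after move:
 0  0  2
 0  8 32
32  8  4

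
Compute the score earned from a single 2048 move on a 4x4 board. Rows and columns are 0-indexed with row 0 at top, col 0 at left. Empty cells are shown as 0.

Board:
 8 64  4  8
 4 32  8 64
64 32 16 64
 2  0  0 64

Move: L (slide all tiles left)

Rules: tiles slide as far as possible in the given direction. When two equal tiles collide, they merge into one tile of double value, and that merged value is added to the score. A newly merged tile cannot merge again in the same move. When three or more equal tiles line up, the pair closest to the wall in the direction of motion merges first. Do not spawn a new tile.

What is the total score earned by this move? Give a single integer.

Answer: 0

Derivation:
Slide left:
row 0: [8, 64, 4, 8] -> [8, 64, 4, 8]  score +0 (running 0)
row 1: [4, 32, 8, 64] -> [4, 32, 8, 64]  score +0 (running 0)
row 2: [64, 32, 16, 64] -> [64, 32, 16, 64]  score +0 (running 0)
row 3: [2, 0, 0, 64] -> [2, 64, 0, 0]  score +0 (running 0)
Board after move:
 8 64  4  8
 4 32  8 64
64 32 16 64
 2 64  0  0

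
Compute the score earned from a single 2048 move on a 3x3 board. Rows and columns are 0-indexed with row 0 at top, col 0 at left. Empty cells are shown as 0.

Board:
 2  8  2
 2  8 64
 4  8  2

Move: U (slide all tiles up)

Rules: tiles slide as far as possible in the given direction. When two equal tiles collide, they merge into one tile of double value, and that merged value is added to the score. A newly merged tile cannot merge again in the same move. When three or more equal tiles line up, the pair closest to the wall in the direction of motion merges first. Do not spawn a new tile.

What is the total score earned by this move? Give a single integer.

Slide up:
col 0: [2, 2, 4] -> [4, 4, 0]  score +4 (running 4)
col 1: [8, 8, 8] -> [16, 8, 0]  score +16 (running 20)
col 2: [2, 64, 2] -> [2, 64, 2]  score +0 (running 20)
Board after move:
 4 16  2
 4  8 64
 0  0  2

Answer: 20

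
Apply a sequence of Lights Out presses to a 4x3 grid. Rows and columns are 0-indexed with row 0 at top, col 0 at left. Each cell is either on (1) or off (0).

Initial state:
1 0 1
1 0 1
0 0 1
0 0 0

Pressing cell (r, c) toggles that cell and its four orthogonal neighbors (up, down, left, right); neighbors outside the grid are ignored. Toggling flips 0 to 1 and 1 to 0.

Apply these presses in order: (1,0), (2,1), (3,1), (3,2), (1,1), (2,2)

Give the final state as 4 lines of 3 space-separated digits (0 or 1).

After press 1 at (1,0):
0 0 1
0 1 1
1 0 1
0 0 0

After press 2 at (2,1):
0 0 1
0 0 1
0 1 0
0 1 0

After press 3 at (3,1):
0 0 1
0 0 1
0 0 0
1 0 1

After press 4 at (3,2):
0 0 1
0 0 1
0 0 1
1 1 0

After press 5 at (1,1):
0 1 1
1 1 0
0 1 1
1 1 0

After press 6 at (2,2):
0 1 1
1 1 1
0 0 0
1 1 1

Answer: 0 1 1
1 1 1
0 0 0
1 1 1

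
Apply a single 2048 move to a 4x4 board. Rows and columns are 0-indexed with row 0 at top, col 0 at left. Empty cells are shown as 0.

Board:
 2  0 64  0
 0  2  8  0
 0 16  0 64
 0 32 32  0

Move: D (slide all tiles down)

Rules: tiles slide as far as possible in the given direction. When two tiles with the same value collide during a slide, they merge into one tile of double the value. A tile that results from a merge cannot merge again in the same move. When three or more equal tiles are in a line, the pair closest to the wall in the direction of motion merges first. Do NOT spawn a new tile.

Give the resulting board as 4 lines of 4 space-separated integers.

Slide down:
col 0: [2, 0, 0, 0] -> [0, 0, 0, 2]
col 1: [0, 2, 16, 32] -> [0, 2, 16, 32]
col 2: [64, 8, 0, 32] -> [0, 64, 8, 32]
col 3: [0, 0, 64, 0] -> [0, 0, 0, 64]

Answer:  0  0  0  0
 0  2 64  0
 0 16  8  0
 2 32 32 64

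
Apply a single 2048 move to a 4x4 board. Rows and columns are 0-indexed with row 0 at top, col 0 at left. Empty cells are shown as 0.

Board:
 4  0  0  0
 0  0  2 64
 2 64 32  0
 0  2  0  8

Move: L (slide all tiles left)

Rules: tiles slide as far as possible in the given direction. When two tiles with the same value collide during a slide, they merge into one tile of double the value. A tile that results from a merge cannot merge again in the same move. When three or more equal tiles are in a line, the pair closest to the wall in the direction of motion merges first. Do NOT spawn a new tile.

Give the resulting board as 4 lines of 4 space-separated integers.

Answer:  4  0  0  0
 2 64  0  0
 2 64 32  0
 2  8  0  0

Derivation:
Slide left:
row 0: [4, 0, 0, 0] -> [4, 0, 0, 0]
row 1: [0, 0, 2, 64] -> [2, 64, 0, 0]
row 2: [2, 64, 32, 0] -> [2, 64, 32, 0]
row 3: [0, 2, 0, 8] -> [2, 8, 0, 0]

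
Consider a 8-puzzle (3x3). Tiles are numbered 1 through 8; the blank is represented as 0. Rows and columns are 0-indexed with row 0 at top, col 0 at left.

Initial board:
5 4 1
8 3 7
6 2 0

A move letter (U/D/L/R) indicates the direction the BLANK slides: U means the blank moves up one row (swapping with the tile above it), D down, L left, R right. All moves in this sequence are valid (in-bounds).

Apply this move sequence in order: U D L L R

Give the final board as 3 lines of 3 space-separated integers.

Answer: 5 4 1
8 3 7
6 0 2

Derivation:
After move 1 (U):
5 4 1
8 3 0
6 2 7

After move 2 (D):
5 4 1
8 3 7
6 2 0

After move 3 (L):
5 4 1
8 3 7
6 0 2

After move 4 (L):
5 4 1
8 3 7
0 6 2

After move 5 (R):
5 4 1
8 3 7
6 0 2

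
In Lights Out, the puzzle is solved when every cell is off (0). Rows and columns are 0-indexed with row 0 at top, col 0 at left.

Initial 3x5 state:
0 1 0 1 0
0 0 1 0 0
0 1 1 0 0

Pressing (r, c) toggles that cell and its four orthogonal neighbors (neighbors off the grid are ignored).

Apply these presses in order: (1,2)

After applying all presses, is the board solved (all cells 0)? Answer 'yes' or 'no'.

Answer: no

Derivation:
After press 1 at (1,2):
0 1 1 1 0
0 1 0 1 0
0 1 0 0 0

Lights still on: 6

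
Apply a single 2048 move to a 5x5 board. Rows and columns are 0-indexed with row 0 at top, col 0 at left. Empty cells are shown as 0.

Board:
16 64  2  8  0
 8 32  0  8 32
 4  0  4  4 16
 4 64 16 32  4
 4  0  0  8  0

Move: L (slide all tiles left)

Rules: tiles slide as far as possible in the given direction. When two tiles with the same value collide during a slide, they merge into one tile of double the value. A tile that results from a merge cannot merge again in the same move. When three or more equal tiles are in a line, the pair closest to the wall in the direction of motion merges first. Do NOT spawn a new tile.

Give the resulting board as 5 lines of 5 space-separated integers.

Answer: 16 64  2  8  0
 8 32  8 32  0
 8  4 16  0  0
 4 64 16 32  4
 4  8  0  0  0

Derivation:
Slide left:
row 0: [16, 64, 2, 8, 0] -> [16, 64, 2, 8, 0]
row 1: [8, 32, 0, 8, 32] -> [8, 32, 8, 32, 0]
row 2: [4, 0, 4, 4, 16] -> [8, 4, 16, 0, 0]
row 3: [4, 64, 16, 32, 4] -> [4, 64, 16, 32, 4]
row 4: [4, 0, 0, 8, 0] -> [4, 8, 0, 0, 0]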